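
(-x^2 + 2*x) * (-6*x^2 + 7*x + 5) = 6*x^4 - 19*x^3 + 9*x^2 + 10*x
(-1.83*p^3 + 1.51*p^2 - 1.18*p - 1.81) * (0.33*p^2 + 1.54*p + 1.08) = -0.6039*p^5 - 2.3199*p^4 - 0.0404*p^3 - 0.7837*p^2 - 4.0618*p - 1.9548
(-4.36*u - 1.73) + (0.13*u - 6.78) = -4.23*u - 8.51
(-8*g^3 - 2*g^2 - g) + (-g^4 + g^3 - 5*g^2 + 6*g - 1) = -g^4 - 7*g^3 - 7*g^2 + 5*g - 1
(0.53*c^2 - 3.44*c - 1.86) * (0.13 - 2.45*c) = -1.2985*c^3 + 8.4969*c^2 + 4.1098*c - 0.2418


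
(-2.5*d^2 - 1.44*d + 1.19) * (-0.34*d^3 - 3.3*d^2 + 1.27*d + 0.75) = 0.85*d^5 + 8.7396*d^4 + 1.1724*d^3 - 7.6308*d^2 + 0.4313*d + 0.8925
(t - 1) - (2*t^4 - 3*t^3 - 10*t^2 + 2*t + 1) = -2*t^4 + 3*t^3 + 10*t^2 - t - 2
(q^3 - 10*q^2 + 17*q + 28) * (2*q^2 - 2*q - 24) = 2*q^5 - 22*q^4 + 30*q^3 + 262*q^2 - 464*q - 672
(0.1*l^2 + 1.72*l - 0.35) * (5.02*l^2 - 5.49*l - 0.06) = 0.502*l^4 + 8.0854*l^3 - 11.2058*l^2 + 1.8183*l + 0.021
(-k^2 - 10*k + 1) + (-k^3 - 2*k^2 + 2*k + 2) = -k^3 - 3*k^2 - 8*k + 3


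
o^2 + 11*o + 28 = (o + 4)*(o + 7)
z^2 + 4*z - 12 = (z - 2)*(z + 6)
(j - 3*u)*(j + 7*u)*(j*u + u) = j^3*u + 4*j^2*u^2 + j^2*u - 21*j*u^3 + 4*j*u^2 - 21*u^3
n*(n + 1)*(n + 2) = n^3 + 3*n^2 + 2*n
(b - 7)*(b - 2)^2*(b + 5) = b^4 - 6*b^3 - 23*b^2 + 132*b - 140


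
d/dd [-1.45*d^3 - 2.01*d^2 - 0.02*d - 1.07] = -4.35*d^2 - 4.02*d - 0.02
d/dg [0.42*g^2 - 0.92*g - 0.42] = 0.84*g - 0.92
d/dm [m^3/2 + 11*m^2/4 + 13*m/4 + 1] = 3*m^2/2 + 11*m/2 + 13/4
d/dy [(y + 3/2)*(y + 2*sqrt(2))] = 2*y + 3/2 + 2*sqrt(2)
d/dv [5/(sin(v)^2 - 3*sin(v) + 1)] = 5*(3 - 2*sin(v))*cos(v)/(sin(v)^2 - 3*sin(v) + 1)^2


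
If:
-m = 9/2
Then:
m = -9/2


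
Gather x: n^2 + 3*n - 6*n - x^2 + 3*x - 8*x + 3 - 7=n^2 - 3*n - x^2 - 5*x - 4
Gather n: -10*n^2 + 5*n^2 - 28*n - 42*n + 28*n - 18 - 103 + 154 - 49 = -5*n^2 - 42*n - 16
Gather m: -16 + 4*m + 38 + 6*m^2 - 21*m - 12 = 6*m^2 - 17*m + 10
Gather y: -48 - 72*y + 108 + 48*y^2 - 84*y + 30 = 48*y^2 - 156*y + 90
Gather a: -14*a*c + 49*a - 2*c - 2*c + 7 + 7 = a*(49 - 14*c) - 4*c + 14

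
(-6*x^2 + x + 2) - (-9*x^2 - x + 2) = 3*x^2 + 2*x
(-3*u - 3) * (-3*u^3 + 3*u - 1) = 9*u^4 + 9*u^3 - 9*u^2 - 6*u + 3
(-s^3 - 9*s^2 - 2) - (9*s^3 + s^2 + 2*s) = -10*s^3 - 10*s^2 - 2*s - 2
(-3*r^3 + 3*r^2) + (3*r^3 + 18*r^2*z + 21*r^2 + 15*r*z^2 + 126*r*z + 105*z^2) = 18*r^2*z + 24*r^2 + 15*r*z^2 + 126*r*z + 105*z^2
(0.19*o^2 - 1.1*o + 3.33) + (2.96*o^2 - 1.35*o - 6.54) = 3.15*o^2 - 2.45*o - 3.21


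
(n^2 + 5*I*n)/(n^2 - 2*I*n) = (n + 5*I)/(n - 2*I)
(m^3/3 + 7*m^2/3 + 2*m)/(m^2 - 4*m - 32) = m*(m^2 + 7*m + 6)/(3*(m^2 - 4*m - 32))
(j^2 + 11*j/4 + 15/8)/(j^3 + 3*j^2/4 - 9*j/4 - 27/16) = 2*(4*j + 5)/(8*j^2 - 6*j - 9)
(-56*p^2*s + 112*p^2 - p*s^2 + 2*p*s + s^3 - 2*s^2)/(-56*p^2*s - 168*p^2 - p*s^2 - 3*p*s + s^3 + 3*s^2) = (s - 2)/(s + 3)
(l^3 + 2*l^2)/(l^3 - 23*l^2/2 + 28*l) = 2*l*(l + 2)/(2*l^2 - 23*l + 56)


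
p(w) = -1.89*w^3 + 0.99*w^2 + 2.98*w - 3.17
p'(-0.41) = 1.22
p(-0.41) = -4.10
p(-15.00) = 6553.63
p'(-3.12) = -58.39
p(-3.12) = 54.57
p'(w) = -5.67*w^2 + 1.98*w + 2.98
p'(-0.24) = 2.18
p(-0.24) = -3.80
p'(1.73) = -10.56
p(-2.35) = 19.82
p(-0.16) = -3.61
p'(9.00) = -438.47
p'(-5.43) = -174.95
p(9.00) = -1273.97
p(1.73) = -4.84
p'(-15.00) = -1302.47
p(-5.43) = 312.43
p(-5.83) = 387.62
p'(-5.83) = -201.28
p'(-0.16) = 2.52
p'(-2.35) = -32.99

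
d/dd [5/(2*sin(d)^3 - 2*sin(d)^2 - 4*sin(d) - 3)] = 10*(-3*sin(d)^2 + 2*sin(d) + 2)*cos(d)/(-5*sin(d)/2 - sin(3*d)/2 + cos(2*d) - 4)^2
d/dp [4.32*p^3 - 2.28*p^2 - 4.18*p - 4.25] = 12.96*p^2 - 4.56*p - 4.18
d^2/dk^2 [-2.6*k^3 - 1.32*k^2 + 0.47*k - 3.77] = -15.6*k - 2.64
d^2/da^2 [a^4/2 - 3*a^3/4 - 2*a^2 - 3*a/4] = 6*a^2 - 9*a/2 - 4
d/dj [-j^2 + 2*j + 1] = 2 - 2*j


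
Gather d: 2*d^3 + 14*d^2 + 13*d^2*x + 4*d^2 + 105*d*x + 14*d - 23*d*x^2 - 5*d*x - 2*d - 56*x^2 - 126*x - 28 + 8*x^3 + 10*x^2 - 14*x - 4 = 2*d^3 + d^2*(13*x + 18) + d*(-23*x^2 + 100*x + 12) + 8*x^3 - 46*x^2 - 140*x - 32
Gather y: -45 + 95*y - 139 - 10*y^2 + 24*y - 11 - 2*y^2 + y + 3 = -12*y^2 + 120*y - 192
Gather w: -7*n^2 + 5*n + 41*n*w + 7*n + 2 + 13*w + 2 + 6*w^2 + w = -7*n^2 + 12*n + 6*w^2 + w*(41*n + 14) + 4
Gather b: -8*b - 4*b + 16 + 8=24 - 12*b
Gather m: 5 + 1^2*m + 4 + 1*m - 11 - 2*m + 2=0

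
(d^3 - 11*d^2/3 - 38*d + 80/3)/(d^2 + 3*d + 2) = (3*d^3 - 11*d^2 - 114*d + 80)/(3*(d^2 + 3*d + 2))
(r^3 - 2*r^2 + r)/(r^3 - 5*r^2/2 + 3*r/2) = 2*(r - 1)/(2*r - 3)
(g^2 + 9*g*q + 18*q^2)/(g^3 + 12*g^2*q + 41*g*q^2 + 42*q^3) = (g + 6*q)/(g^2 + 9*g*q + 14*q^2)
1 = 1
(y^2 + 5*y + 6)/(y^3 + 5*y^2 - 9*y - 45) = (y + 2)/(y^2 + 2*y - 15)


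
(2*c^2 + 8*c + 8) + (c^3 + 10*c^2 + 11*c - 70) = c^3 + 12*c^2 + 19*c - 62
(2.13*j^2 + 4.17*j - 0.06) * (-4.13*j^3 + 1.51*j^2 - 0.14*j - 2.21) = -8.7969*j^5 - 14.0058*j^4 + 6.2463*j^3 - 5.3817*j^2 - 9.2073*j + 0.1326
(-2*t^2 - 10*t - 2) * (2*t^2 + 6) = -4*t^4 - 20*t^3 - 16*t^2 - 60*t - 12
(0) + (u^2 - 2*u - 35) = u^2 - 2*u - 35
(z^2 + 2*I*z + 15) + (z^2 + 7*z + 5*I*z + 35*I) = 2*z^2 + 7*z + 7*I*z + 15 + 35*I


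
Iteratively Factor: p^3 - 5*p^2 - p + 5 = (p + 1)*(p^2 - 6*p + 5) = (p - 5)*(p + 1)*(p - 1)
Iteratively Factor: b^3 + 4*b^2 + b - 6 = (b - 1)*(b^2 + 5*b + 6) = (b - 1)*(b + 3)*(b + 2)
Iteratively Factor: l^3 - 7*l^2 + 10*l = (l - 2)*(l^2 - 5*l) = (l - 5)*(l - 2)*(l)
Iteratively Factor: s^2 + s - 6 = (s - 2)*(s + 3)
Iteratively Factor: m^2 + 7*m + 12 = (m + 3)*(m + 4)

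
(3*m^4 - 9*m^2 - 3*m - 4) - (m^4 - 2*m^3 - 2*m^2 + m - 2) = 2*m^4 + 2*m^3 - 7*m^2 - 4*m - 2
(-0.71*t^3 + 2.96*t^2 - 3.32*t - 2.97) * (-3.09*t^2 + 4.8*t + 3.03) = 2.1939*t^5 - 12.5544*t^4 + 22.3155*t^3 + 2.2101*t^2 - 24.3156*t - 8.9991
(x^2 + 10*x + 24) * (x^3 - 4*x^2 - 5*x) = x^5 + 6*x^4 - 21*x^3 - 146*x^2 - 120*x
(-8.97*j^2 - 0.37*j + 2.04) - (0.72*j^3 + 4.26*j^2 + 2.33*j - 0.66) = -0.72*j^3 - 13.23*j^2 - 2.7*j + 2.7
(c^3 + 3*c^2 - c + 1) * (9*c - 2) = 9*c^4 + 25*c^3 - 15*c^2 + 11*c - 2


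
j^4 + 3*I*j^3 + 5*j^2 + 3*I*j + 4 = (j - I)^2*(j + I)*(j + 4*I)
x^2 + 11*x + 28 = (x + 4)*(x + 7)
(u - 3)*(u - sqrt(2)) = u^2 - 3*u - sqrt(2)*u + 3*sqrt(2)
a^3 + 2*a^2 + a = a*(a + 1)^2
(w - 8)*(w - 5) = w^2 - 13*w + 40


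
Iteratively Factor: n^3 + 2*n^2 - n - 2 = (n + 2)*(n^2 - 1) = (n + 1)*(n + 2)*(n - 1)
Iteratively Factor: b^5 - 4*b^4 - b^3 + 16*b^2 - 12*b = (b - 3)*(b^4 - b^3 - 4*b^2 + 4*b) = (b - 3)*(b - 1)*(b^3 - 4*b) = (b - 3)*(b - 1)*(b + 2)*(b^2 - 2*b) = (b - 3)*(b - 2)*(b - 1)*(b + 2)*(b)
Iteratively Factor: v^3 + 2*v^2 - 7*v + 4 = (v - 1)*(v^2 + 3*v - 4) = (v - 1)^2*(v + 4)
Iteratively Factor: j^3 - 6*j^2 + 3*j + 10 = (j - 5)*(j^2 - j - 2) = (j - 5)*(j + 1)*(j - 2)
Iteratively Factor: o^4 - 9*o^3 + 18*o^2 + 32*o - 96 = (o - 3)*(o^3 - 6*o^2 + 32) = (o - 4)*(o - 3)*(o^2 - 2*o - 8) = (o - 4)^2*(o - 3)*(o + 2)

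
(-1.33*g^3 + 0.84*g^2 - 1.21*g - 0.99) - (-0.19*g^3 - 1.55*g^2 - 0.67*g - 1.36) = -1.14*g^3 + 2.39*g^2 - 0.54*g + 0.37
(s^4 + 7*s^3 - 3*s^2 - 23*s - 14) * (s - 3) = s^5 + 4*s^4 - 24*s^3 - 14*s^2 + 55*s + 42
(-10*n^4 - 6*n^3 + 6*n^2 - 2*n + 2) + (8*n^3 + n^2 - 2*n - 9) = -10*n^4 + 2*n^3 + 7*n^2 - 4*n - 7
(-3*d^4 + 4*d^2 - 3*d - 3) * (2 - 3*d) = 9*d^5 - 6*d^4 - 12*d^3 + 17*d^2 + 3*d - 6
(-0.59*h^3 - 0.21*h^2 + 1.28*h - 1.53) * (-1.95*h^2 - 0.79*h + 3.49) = 1.1505*h^5 + 0.8756*h^4 - 4.3892*h^3 + 1.2394*h^2 + 5.6759*h - 5.3397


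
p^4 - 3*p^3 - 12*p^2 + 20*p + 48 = (p - 4)*(p - 3)*(p + 2)^2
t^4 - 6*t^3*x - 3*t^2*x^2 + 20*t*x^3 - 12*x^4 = (t - 6*x)*(t - x)^2*(t + 2*x)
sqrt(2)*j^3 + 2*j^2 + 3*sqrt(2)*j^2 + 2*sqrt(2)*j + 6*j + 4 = (j + 2)*(j + sqrt(2))*(sqrt(2)*j + sqrt(2))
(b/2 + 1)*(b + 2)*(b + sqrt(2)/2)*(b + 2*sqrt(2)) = b^4/2 + 5*sqrt(2)*b^3/4 + 2*b^3 + 3*b^2 + 5*sqrt(2)*b^2 + 4*b + 5*sqrt(2)*b + 4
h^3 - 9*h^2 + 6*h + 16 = (h - 8)*(h - 2)*(h + 1)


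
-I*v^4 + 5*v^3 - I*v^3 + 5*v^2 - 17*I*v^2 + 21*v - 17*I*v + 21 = (v + 1)*(v - 3*I)*(v + 7*I)*(-I*v + 1)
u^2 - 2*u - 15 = (u - 5)*(u + 3)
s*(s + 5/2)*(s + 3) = s^3 + 11*s^2/2 + 15*s/2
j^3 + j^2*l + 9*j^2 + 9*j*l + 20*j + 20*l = (j + 4)*(j + 5)*(j + l)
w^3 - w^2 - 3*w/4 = w*(w - 3/2)*(w + 1/2)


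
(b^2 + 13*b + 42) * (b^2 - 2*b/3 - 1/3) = b^4 + 37*b^3/3 + 33*b^2 - 97*b/3 - 14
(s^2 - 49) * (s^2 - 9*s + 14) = s^4 - 9*s^3 - 35*s^2 + 441*s - 686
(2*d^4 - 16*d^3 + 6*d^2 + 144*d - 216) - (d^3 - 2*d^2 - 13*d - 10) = 2*d^4 - 17*d^3 + 8*d^2 + 157*d - 206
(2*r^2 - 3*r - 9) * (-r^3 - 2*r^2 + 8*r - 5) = -2*r^5 - r^4 + 31*r^3 - 16*r^2 - 57*r + 45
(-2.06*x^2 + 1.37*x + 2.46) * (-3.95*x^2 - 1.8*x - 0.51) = 8.137*x^4 - 1.7035*x^3 - 11.1324*x^2 - 5.1267*x - 1.2546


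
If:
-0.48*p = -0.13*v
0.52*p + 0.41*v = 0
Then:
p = 0.00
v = 0.00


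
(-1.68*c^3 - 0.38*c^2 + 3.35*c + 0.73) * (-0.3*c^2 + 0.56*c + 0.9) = 0.504*c^5 - 0.8268*c^4 - 2.7298*c^3 + 1.315*c^2 + 3.4238*c + 0.657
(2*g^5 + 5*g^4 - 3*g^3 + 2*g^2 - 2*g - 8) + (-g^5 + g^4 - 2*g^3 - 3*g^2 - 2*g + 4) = g^5 + 6*g^4 - 5*g^3 - g^2 - 4*g - 4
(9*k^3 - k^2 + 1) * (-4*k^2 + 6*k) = -36*k^5 + 58*k^4 - 6*k^3 - 4*k^2 + 6*k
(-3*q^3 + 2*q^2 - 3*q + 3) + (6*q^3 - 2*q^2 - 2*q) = 3*q^3 - 5*q + 3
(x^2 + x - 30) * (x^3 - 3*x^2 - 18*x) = x^5 - 2*x^4 - 51*x^3 + 72*x^2 + 540*x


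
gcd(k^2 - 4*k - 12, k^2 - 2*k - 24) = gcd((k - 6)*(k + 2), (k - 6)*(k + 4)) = k - 6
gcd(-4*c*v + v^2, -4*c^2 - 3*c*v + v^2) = -4*c + v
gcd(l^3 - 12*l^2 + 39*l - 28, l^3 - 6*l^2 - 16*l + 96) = l - 4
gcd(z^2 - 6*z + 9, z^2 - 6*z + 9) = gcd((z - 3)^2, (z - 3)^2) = z^2 - 6*z + 9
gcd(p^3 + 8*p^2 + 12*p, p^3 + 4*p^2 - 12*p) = p^2 + 6*p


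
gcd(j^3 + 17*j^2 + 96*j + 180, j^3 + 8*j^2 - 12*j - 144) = j^2 + 12*j + 36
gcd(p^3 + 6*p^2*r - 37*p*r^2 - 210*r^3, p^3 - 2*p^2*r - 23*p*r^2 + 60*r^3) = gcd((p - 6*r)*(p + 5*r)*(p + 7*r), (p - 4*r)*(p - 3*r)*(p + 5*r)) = p + 5*r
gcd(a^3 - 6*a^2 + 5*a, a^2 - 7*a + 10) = a - 5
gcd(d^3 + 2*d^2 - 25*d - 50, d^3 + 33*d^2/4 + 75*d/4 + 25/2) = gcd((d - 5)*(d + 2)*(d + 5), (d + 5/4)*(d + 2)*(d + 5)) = d^2 + 7*d + 10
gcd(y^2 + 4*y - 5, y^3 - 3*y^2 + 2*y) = y - 1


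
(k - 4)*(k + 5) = k^2 + k - 20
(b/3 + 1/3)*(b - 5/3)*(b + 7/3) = b^3/3 + 5*b^2/9 - 29*b/27 - 35/27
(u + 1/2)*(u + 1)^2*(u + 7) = u^4 + 19*u^3/2 + 39*u^2/2 + 29*u/2 + 7/2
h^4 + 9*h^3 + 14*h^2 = h^2*(h + 2)*(h + 7)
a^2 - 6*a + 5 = (a - 5)*(a - 1)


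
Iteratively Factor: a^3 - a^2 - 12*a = (a)*(a^2 - a - 12) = a*(a - 4)*(a + 3)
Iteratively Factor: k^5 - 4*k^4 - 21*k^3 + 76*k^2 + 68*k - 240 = (k + 2)*(k^4 - 6*k^3 - 9*k^2 + 94*k - 120) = (k + 2)*(k + 4)*(k^3 - 10*k^2 + 31*k - 30) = (k - 3)*(k + 2)*(k + 4)*(k^2 - 7*k + 10) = (k - 3)*(k - 2)*(k + 2)*(k + 4)*(k - 5)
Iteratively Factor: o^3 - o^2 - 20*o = (o - 5)*(o^2 + 4*o) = o*(o - 5)*(o + 4)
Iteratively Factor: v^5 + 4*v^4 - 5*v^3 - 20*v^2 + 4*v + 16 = (v - 2)*(v^4 + 6*v^3 + 7*v^2 - 6*v - 8) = (v - 2)*(v + 2)*(v^3 + 4*v^2 - v - 4) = (v - 2)*(v + 1)*(v + 2)*(v^2 + 3*v - 4) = (v - 2)*(v + 1)*(v + 2)*(v + 4)*(v - 1)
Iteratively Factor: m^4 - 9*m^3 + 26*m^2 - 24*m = (m)*(m^3 - 9*m^2 + 26*m - 24) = m*(m - 3)*(m^2 - 6*m + 8) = m*(m - 3)*(m - 2)*(m - 4)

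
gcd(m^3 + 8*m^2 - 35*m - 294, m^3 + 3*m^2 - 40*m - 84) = m^2 + m - 42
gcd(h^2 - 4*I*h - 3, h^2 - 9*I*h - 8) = h - I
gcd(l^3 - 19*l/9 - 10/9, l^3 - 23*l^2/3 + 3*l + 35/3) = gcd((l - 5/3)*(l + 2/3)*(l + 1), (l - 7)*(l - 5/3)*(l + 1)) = l^2 - 2*l/3 - 5/3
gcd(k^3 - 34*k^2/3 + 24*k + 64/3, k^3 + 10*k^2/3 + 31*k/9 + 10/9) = k + 2/3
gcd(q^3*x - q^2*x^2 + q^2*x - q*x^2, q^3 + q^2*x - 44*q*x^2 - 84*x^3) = 1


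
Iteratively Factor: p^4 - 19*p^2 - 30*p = (p + 3)*(p^3 - 3*p^2 - 10*p) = p*(p + 3)*(p^2 - 3*p - 10) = p*(p - 5)*(p + 3)*(p + 2)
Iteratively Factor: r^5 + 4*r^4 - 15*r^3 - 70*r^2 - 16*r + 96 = (r - 4)*(r^4 + 8*r^3 + 17*r^2 - 2*r - 24) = (r - 4)*(r + 3)*(r^3 + 5*r^2 + 2*r - 8) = (r - 4)*(r + 2)*(r + 3)*(r^2 + 3*r - 4) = (r - 4)*(r - 1)*(r + 2)*(r + 3)*(r + 4)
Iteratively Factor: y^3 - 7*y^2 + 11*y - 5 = (y - 1)*(y^2 - 6*y + 5) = (y - 5)*(y - 1)*(y - 1)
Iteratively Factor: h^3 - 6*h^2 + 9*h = (h - 3)*(h^2 - 3*h) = (h - 3)^2*(h)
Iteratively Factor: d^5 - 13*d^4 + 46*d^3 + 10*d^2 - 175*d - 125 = (d - 5)*(d^4 - 8*d^3 + 6*d^2 + 40*d + 25) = (d - 5)^2*(d^3 - 3*d^2 - 9*d - 5) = (d - 5)^2*(d + 1)*(d^2 - 4*d - 5) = (d - 5)^2*(d + 1)^2*(d - 5)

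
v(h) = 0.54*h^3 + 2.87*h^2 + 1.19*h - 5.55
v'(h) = 1.62*h^2 + 5.74*h + 1.19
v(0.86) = -2.06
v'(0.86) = 7.32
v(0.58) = -3.79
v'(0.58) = 5.06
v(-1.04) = -4.29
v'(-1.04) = -3.03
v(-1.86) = -1.31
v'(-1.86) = -3.88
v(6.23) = 243.83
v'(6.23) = 99.83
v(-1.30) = -3.43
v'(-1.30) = -3.53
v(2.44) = 22.28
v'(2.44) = 24.84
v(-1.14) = -3.98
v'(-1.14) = -3.25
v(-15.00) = -1200.15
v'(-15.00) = 279.59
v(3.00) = 38.43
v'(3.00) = 32.99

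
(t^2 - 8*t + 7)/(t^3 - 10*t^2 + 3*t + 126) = (t - 1)/(t^2 - 3*t - 18)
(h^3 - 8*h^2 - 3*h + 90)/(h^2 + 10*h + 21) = (h^2 - 11*h + 30)/(h + 7)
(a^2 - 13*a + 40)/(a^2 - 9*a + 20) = (a - 8)/(a - 4)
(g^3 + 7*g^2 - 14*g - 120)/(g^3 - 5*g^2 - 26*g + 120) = (g + 6)/(g - 6)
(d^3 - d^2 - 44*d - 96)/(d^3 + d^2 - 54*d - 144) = (d + 4)/(d + 6)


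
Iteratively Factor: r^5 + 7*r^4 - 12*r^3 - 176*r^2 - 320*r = (r)*(r^4 + 7*r^3 - 12*r^2 - 176*r - 320) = r*(r - 5)*(r^3 + 12*r^2 + 48*r + 64) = r*(r - 5)*(r + 4)*(r^2 + 8*r + 16) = r*(r - 5)*(r + 4)^2*(r + 4)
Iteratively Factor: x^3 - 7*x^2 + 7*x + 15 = (x + 1)*(x^2 - 8*x + 15) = (x - 3)*(x + 1)*(x - 5)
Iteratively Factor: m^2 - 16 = (m + 4)*(m - 4)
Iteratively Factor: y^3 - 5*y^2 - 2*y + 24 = (y - 4)*(y^2 - y - 6) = (y - 4)*(y + 2)*(y - 3)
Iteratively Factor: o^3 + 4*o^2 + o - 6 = (o - 1)*(o^2 + 5*o + 6) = (o - 1)*(o + 2)*(o + 3)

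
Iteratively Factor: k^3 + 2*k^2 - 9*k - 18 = (k + 2)*(k^2 - 9) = (k + 2)*(k + 3)*(k - 3)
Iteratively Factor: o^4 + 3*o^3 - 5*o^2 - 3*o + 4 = (o + 4)*(o^3 - o^2 - o + 1) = (o - 1)*(o + 4)*(o^2 - 1) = (o - 1)*(o + 1)*(o + 4)*(o - 1)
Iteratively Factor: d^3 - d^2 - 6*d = (d + 2)*(d^2 - 3*d) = d*(d + 2)*(d - 3)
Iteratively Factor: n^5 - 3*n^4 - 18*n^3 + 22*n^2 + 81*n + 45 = (n + 1)*(n^4 - 4*n^3 - 14*n^2 + 36*n + 45) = (n + 1)^2*(n^3 - 5*n^2 - 9*n + 45) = (n - 3)*(n + 1)^2*(n^2 - 2*n - 15) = (n - 5)*(n - 3)*(n + 1)^2*(n + 3)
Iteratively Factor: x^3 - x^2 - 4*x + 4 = (x + 2)*(x^2 - 3*x + 2) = (x - 1)*(x + 2)*(x - 2)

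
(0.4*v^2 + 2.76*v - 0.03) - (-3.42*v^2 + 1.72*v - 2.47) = 3.82*v^2 + 1.04*v + 2.44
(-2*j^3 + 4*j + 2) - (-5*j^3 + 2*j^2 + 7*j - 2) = 3*j^3 - 2*j^2 - 3*j + 4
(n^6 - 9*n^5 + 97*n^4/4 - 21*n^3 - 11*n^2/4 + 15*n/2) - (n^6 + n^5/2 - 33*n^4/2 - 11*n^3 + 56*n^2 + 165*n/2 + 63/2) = -19*n^5/2 + 163*n^4/4 - 10*n^3 - 235*n^2/4 - 75*n - 63/2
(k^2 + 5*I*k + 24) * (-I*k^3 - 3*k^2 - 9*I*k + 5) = -I*k^5 + 2*k^4 - 48*I*k^3 - 22*k^2 - 191*I*k + 120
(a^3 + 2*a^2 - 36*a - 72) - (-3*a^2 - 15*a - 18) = a^3 + 5*a^2 - 21*a - 54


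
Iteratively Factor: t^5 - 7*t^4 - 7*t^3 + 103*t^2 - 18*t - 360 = (t - 3)*(t^4 - 4*t^3 - 19*t^2 + 46*t + 120) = (t - 3)*(t + 2)*(t^3 - 6*t^2 - 7*t + 60) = (t - 3)*(t + 2)*(t + 3)*(t^2 - 9*t + 20) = (t - 5)*(t - 3)*(t + 2)*(t + 3)*(t - 4)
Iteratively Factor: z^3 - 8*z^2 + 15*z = (z - 5)*(z^2 - 3*z) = z*(z - 5)*(z - 3)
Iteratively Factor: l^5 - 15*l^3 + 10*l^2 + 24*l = (l - 3)*(l^4 + 3*l^3 - 6*l^2 - 8*l) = l*(l - 3)*(l^3 + 3*l^2 - 6*l - 8) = l*(l - 3)*(l - 2)*(l^2 + 5*l + 4) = l*(l - 3)*(l - 2)*(l + 4)*(l + 1)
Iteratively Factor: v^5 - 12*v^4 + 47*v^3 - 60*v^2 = (v - 5)*(v^4 - 7*v^3 + 12*v^2) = (v - 5)*(v - 3)*(v^3 - 4*v^2) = v*(v - 5)*(v - 3)*(v^2 - 4*v) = v*(v - 5)*(v - 4)*(v - 3)*(v)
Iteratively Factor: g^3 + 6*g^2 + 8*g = (g + 2)*(g^2 + 4*g) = g*(g + 2)*(g + 4)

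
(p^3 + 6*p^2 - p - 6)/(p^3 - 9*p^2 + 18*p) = (p^3 + 6*p^2 - p - 6)/(p*(p^2 - 9*p + 18))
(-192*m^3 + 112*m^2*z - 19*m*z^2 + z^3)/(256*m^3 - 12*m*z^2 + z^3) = (-3*m + z)/(4*m + z)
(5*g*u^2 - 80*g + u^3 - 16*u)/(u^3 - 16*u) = (5*g + u)/u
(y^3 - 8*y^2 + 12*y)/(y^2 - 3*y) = (y^2 - 8*y + 12)/(y - 3)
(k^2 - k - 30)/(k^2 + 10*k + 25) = (k - 6)/(k + 5)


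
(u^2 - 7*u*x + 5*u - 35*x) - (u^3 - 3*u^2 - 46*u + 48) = -u^3 + 4*u^2 - 7*u*x + 51*u - 35*x - 48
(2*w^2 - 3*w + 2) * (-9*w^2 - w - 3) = -18*w^4 + 25*w^3 - 21*w^2 + 7*w - 6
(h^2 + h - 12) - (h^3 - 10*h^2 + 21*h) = -h^3 + 11*h^2 - 20*h - 12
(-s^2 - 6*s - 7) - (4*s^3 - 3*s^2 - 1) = -4*s^3 + 2*s^2 - 6*s - 6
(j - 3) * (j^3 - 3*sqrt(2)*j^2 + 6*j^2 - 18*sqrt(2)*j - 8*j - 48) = j^4 - 3*sqrt(2)*j^3 + 3*j^3 - 26*j^2 - 9*sqrt(2)*j^2 - 24*j + 54*sqrt(2)*j + 144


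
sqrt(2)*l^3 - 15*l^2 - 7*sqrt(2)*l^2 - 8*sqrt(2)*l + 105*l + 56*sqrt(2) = (l - 7)*(l - 8*sqrt(2))*(sqrt(2)*l + 1)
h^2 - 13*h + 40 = (h - 8)*(h - 5)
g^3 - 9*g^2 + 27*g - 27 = (g - 3)^3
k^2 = k^2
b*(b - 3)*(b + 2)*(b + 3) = b^4 + 2*b^3 - 9*b^2 - 18*b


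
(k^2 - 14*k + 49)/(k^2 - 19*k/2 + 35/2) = 2*(k - 7)/(2*k - 5)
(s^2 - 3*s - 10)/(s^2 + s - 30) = (s + 2)/(s + 6)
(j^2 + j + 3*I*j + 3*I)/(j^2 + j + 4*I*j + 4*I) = (j + 3*I)/(j + 4*I)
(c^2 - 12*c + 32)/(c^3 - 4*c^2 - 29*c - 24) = (c - 4)/(c^2 + 4*c + 3)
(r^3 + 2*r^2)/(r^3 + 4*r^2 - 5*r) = r*(r + 2)/(r^2 + 4*r - 5)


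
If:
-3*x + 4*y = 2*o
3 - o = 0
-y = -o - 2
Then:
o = 3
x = 14/3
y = 5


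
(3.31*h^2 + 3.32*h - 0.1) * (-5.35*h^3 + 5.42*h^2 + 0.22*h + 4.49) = -17.7085*h^5 + 0.178200000000004*h^4 + 19.2576*h^3 + 15.0503*h^2 + 14.8848*h - 0.449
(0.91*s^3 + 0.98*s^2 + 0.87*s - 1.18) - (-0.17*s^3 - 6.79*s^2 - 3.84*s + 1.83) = 1.08*s^3 + 7.77*s^2 + 4.71*s - 3.01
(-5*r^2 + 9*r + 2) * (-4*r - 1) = 20*r^3 - 31*r^2 - 17*r - 2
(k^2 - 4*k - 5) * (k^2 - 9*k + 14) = k^4 - 13*k^3 + 45*k^2 - 11*k - 70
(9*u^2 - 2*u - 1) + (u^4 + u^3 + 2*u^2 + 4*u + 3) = u^4 + u^3 + 11*u^2 + 2*u + 2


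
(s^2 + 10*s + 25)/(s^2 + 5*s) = (s + 5)/s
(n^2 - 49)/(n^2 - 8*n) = (n^2 - 49)/(n*(n - 8))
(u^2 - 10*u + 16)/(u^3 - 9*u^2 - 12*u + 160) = (u - 2)/(u^2 - u - 20)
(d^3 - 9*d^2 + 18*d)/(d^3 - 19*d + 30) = d*(d - 6)/(d^2 + 3*d - 10)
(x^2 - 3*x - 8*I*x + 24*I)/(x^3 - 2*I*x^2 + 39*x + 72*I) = (x - 3)/(x^2 + 6*I*x - 9)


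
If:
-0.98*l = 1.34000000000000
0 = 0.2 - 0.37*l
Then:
No Solution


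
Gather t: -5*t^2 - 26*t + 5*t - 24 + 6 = -5*t^2 - 21*t - 18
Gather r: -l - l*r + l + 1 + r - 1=r*(1 - l)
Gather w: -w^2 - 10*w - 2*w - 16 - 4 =-w^2 - 12*w - 20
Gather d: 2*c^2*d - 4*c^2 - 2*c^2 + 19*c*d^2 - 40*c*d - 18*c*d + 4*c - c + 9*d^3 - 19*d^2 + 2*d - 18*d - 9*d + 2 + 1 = -6*c^2 + 3*c + 9*d^3 + d^2*(19*c - 19) + d*(2*c^2 - 58*c - 25) + 3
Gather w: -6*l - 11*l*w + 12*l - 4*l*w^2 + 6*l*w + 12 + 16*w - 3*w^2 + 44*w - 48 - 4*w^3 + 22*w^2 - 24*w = 6*l - 4*w^3 + w^2*(19 - 4*l) + w*(36 - 5*l) - 36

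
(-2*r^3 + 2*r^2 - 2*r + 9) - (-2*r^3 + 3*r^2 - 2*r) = 9 - r^2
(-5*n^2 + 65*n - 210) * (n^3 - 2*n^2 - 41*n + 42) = -5*n^5 + 75*n^4 - 135*n^3 - 2455*n^2 + 11340*n - 8820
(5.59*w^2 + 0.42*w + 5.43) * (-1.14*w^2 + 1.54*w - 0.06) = -6.3726*w^4 + 8.1298*w^3 - 5.8788*w^2 + 8.337*w - 0.3258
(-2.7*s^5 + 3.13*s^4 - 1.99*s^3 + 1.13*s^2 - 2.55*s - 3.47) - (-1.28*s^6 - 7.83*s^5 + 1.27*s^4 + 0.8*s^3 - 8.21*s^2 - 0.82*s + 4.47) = 1.28*s^6 + 5.13*s^5 + 1.86*s^4 - 2.79*s^3 + 9.34*s^2 - 1.73*s - 7.94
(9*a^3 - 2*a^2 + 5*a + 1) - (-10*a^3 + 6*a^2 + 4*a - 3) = 19*a^3 - 8*a^2 + a + 4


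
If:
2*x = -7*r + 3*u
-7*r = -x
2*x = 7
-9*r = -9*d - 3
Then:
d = 1/6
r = 1/2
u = 7/2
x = 7/2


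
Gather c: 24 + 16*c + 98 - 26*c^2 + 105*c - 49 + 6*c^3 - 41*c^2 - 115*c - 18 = 6*c^3 - 67*c^2 + 6*c + 55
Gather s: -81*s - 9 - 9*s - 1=-90*s - 10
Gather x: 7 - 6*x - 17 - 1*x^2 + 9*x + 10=-x^2 + 3*x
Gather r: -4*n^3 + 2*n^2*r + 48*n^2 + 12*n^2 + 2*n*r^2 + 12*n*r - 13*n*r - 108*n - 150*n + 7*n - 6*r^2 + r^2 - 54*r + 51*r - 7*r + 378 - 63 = -4*n^3 + 60*n^2 - 251*n + r^2*(2*n - 5) + r*(2*n^2 - n - 10) + 315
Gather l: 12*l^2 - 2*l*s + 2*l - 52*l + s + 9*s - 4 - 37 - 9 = 12*l^2 + l*(-2*s - 50) + 10*s - 50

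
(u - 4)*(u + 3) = u^2 - u - 12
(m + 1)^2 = m^2 + 2*m + 1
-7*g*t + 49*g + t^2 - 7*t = (-7*g + t)*(t - 7)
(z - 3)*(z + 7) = z^2 + 4*z - 21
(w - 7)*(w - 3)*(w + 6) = w^3 - 4*w^2 - 39*w + 126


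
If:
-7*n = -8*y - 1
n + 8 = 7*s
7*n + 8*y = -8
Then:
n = -1/2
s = 15/14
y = -9/16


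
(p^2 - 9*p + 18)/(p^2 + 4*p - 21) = (p - 6)/(p + 7)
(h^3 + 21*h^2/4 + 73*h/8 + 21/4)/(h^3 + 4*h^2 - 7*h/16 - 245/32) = 4*(2*h^2 + 7*h + 6)/(8*h^2 + 18*h - 35)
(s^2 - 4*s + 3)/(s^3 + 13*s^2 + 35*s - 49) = (s - 3)/(s^2 + 14*s + 49)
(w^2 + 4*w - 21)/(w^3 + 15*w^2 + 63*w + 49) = (w - 3)/(w^2 + 8*w + 7)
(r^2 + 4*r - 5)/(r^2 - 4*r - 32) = (-r^2 - 4*r + 5)/(-r^2 + 4*r + 32)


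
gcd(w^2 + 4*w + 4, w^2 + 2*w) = w + 2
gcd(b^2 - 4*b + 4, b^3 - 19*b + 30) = b - 2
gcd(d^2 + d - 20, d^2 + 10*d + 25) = d + 5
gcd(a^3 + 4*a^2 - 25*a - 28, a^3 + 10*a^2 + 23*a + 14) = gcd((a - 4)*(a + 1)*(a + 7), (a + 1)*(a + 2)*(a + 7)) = a^2 + 8*a + 7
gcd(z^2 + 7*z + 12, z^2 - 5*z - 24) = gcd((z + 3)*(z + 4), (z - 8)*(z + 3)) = z + 3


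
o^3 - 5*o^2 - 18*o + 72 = (o - 6)*(o - 3)*(o + 4)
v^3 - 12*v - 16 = (v - 4)*(v + 2)^2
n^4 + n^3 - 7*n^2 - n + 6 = (n - 2)*(n - 1)*(n + 1)*(n + 3)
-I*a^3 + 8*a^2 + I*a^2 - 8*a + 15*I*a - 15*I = (a + 3*I)*(a + 5*I)*(-I*a + I)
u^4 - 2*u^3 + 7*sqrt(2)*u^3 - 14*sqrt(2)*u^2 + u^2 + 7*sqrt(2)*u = u*(u - 1)^2*(u + 7*sqrt(2))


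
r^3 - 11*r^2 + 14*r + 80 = (r - 8)*(r - 5)*(r + 2)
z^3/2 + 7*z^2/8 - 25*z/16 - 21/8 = (z/2 + 1)*(z - 7/4)*(z + 3/2)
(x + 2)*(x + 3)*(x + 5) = x^3 + 10*x^2 + 31*x + 30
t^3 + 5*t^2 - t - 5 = (t - 1)*(t + 1)*(t + 5)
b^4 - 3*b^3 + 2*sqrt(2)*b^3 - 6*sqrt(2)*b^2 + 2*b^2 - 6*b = b*(b - 3)*(b + sqrt(2))^2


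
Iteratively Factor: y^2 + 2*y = (y)*(y + 2)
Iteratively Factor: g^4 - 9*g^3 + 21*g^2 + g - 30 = (g + 1)*(g^3 - 10*g^2 + 31*g - 30) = (g - 3)*(g + 1)*(g^2 - 7*g + 10) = (g - 5)*(g - 3)*(g + 1)*(g - 2)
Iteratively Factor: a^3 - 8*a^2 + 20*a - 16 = (a - 2)*(a^2 - 6*a + 8) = (a - 4)*(a - 2)*(a - 2)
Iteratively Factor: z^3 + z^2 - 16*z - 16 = (z + 4)*(z^2 - 3*z - 4) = (z - 4)*(z + 4)*(z + 1)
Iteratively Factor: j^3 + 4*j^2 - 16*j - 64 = (j - 4)*(j^2 + 8*j + 16) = (j - 4)*(j + 4)*(j + 4)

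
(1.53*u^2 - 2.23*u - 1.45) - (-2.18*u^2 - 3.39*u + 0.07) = 3.71*u^2 + 1.16*u - 1.52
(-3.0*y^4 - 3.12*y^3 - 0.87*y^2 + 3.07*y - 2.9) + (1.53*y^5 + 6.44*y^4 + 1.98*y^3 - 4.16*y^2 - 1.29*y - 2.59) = 1.53*y^5 + 3.44*y^4 - 1.14*y^3 - 5.03*y^2 + 1.78*y - 5.49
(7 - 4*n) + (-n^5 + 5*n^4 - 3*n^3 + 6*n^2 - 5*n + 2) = -n^5 + 5*n^4 - 3*n^3 + 6*n^2 - 9*n + 9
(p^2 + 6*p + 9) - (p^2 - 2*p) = 8*p + 9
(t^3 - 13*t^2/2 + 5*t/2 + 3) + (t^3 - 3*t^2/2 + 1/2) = 2*t^3 - 8*t^2 + 5*t/2 + 7/2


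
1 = 1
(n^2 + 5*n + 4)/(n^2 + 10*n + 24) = (n + 1)/(n + 6)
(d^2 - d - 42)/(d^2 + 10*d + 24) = (d - 7)/(d + 4)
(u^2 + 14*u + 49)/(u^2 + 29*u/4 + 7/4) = 4*(u + 7)/(4*u + 1)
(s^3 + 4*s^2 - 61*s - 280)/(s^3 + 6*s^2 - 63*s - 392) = (s + 5)/(s + 7)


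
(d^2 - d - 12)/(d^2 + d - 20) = (d + 3)/(d + 5)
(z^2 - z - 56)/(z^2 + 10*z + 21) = (z - 8)/(z + 3)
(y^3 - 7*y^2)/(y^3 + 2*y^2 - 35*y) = y*(y - 7)/(y^2 + 2*y - 35)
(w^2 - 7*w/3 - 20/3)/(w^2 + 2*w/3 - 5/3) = (w - 4)/(w - 1)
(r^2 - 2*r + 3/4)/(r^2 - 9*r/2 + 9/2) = (r - 1/2)/(r - 3)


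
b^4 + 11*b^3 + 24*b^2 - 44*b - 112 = (b - 2)*(b + 2)*(b + 4)*(b + 7)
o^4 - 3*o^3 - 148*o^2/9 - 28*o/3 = o*(o - 6)*(o + 2/3)*(o + 7/3)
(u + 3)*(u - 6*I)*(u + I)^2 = u^4 + 3*u^3 - 4*I*u^3 + 11*u^2 - 12*I*u^2 + 33*u + 6*I*u + 18*I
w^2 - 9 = (w - 3)*(w + 3)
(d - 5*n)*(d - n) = d^2 - 6*d*n + 5*n^2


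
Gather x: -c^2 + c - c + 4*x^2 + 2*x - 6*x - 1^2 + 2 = -c^2 + 4*x^2 - 4*x + 1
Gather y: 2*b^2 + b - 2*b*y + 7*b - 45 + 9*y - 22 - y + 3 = 2*b^2 + 8*b + y*(8 - 2*b) - 64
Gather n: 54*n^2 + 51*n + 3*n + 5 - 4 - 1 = 54*n^2 + 54*n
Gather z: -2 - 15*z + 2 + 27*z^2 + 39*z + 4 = 27*z^2 + 24*z + 4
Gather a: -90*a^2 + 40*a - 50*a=-90*a^2 - 10*a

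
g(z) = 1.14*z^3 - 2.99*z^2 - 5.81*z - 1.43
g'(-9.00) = 325.03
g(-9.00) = -1022.39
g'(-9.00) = 325.03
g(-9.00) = -1022.39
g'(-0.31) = -3.63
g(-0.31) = 0.05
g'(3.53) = 15.70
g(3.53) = -9.05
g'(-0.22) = -4.33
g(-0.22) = -0.31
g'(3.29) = 11.53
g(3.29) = -12.31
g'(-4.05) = 74.51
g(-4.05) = -102.67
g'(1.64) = -6.42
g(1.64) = -13.97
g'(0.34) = -7.45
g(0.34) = -3.71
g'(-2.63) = 33.57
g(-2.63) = -27.57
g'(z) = 3.42*z^2 - 5.98*z - 5.81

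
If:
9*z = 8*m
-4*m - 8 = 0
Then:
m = -2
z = -16/9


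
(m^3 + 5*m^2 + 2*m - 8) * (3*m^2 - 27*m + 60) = 3*m^5 - 12*m^4 - 69*m^3 + 222*m^2 + 336*m - 480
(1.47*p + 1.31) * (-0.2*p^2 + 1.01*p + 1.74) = -0.294*p^3 + 1.2227*p^2 + 3.8809*p + 2.2794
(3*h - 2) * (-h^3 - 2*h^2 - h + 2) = -3*h^4 - 4*h^3 + h^2 + 8*h - 4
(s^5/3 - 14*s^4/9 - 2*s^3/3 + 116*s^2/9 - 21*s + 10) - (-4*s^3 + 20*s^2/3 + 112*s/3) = s^5/3 - 14*s^4/9 + 10*s^3/3 + 56*s^2/9 - 175*s/3 + 10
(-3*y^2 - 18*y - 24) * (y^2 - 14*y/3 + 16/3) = -3*y^4 - 4*y^3 + 44*y^2 + 16*y - 128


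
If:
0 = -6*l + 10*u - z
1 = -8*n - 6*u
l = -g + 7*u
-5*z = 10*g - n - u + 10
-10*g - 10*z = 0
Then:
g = -432/211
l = -459/422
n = 89/422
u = -189/422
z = 432/211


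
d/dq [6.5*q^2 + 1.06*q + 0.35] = 13.0*q + 1.06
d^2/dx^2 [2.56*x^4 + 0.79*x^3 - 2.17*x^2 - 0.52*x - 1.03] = 30.72*x^2 + 4.74*x - 4.34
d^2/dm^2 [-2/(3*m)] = -4/(3*m^3)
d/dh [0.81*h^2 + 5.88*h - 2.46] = 1.62*h + 5.88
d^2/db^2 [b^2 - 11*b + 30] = 2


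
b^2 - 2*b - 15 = (b - 5)*(b + 3)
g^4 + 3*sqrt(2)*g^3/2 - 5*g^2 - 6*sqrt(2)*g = g*(g - 3*sqrt(2)/2)*(g + sqrt(2))*(g + 2*sqrt(2))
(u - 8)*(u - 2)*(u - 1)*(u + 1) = u^4 - 10*u^3 + 15*u^2 + 10*u - 16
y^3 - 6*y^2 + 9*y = y*(y - 3)^2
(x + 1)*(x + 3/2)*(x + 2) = x^3 + 9*x^2/2 + 13*x/2 + 3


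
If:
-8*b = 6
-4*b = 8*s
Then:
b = -3/4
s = 3/8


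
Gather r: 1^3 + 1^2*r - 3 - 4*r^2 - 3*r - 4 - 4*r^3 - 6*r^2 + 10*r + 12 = -4*r^3 - 10*r^2 + 8*r + 6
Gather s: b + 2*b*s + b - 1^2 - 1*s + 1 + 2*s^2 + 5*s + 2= 2*b + 2*s^2 + s*(2*b + 4) + 2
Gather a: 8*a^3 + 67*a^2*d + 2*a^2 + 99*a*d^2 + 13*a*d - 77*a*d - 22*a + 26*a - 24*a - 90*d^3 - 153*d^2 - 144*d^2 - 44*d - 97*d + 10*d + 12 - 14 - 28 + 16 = 8*a^3 + a^2*(67*d + 2) + a*(99*d^2 - 64*d - 20) - 90*d^3 - 297*d^2 - 131*d - 14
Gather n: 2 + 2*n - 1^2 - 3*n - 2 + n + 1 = 0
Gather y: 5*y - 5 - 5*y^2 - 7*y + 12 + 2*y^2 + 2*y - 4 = 3 - 3*y^2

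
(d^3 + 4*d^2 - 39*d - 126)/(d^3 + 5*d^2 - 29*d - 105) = (d - 6)/(d - 5)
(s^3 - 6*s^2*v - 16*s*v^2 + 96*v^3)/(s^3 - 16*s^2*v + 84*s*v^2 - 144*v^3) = (s + 4*v)/(s - 6*v)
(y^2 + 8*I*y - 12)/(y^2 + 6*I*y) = (y + 2*I)/y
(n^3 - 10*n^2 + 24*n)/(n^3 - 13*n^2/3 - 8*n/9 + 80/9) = 9*n*(n - 6)/(9*n^2 - 3*n - 20)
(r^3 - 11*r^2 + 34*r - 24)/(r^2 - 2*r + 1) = (r^2 - 10*r + 24)/(r - 1)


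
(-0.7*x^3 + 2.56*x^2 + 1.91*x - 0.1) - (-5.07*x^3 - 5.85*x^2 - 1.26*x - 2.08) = 4.37*x^3 + 8.41*x^2 + 3.17*x + 1.98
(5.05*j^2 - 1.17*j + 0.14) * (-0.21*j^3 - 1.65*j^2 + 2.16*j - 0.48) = -1.0605*j^5 - 8.0868*j^4 + 12.8091*j^3 - 5.1822*j^2 + 0.864*j - 0.0672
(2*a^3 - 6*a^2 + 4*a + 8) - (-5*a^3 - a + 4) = 7*a^3 - 6*a^2 + 5*a + 4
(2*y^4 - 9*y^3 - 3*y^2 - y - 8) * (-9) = -18*y^4 + 81*y^3 + 27*y^2 + 9*y + 72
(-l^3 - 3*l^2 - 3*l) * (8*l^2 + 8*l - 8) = -8*l^5 - 32*l^4 - 40*l^3 + 24*l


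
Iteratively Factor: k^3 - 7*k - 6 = (k + 2)*(k^2 - 2*k - 3) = (k + 1)*(k + 2)*(k - 3)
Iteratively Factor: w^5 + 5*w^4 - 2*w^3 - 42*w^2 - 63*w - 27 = (w - 3)*(w^4 + 8*w^3 + 22*w^2 + 24*w + 9) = (w - 3)*(w + 3)*(w^3 + 5*w^2 + 7*w + 3) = (w - 3)*(w + 3)^2*(w^2 + 2*w + 1) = (w - 3)*(w + 1)*(w + 3)^2*(w + 1)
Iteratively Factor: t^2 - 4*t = (t - 4)*(t)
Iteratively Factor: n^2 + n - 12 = (n + 4)*(n - 3)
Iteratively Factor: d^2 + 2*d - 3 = (d + 3)*(d - 1)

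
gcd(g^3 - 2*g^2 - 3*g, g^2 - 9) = g - 3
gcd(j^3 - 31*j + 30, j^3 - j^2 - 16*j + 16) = j - 1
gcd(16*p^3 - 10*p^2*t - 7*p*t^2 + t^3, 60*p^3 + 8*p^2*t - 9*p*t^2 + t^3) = 2*p + t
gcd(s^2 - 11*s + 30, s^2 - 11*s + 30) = s^2 - 11*s + 30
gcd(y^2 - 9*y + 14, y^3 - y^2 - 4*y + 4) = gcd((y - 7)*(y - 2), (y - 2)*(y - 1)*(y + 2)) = y - 2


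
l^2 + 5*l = l*(l + 5)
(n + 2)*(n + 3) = n^2 + 5*n + 6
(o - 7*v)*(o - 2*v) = o^2 - 9*o*v + 14*v^2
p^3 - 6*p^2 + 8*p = p*(p - 4)*(p - 2)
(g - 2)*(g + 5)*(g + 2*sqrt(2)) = g^3 + 2*sqrt(2)*g^2 + 3*g^2 - 10*g + 6*sqrt(2)*g - 20*sqrt(2)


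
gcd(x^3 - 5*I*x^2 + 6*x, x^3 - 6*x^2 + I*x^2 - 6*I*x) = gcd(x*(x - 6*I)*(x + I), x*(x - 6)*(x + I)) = x^2 + I*x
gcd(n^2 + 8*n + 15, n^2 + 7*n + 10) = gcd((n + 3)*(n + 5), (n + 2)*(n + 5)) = n + 5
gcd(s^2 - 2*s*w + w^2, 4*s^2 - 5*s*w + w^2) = s - w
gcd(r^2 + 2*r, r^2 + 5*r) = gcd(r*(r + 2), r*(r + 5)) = r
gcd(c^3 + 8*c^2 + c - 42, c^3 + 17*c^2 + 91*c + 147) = c^2 + 10*c + 21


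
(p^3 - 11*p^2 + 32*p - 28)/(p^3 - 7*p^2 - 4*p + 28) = (p - 2)/(p + 2)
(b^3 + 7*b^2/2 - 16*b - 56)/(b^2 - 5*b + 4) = (b^2 + 15*b/2 + 14)/(b - 1)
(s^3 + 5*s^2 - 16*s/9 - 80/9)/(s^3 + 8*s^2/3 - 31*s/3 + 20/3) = (s + 4/3)/(s - 1)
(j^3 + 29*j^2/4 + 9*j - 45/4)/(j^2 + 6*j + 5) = (4*j^2 + 9*j - 9)/(4*(j + 1))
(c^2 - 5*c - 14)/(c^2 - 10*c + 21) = (c + 2)/(c - 3)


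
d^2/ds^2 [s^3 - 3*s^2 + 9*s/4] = 6*s - 6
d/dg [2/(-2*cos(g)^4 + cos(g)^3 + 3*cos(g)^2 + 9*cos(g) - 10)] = 2*(3*cos(g)^2 - 2*cos(3*g) + 9)*sin(g)/(2*(1 - cos(g)^2)^2 - cos(g)^3 + cos(g)^2 - 9*cos(g) + 8)^2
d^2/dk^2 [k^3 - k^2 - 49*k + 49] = 6*k - 2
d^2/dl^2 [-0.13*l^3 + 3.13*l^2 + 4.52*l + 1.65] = 6.26 - 0.78*l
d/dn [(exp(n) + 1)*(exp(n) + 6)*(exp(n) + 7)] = (3*exp(2*n) + 28*exp(n) + 55)*exp(n)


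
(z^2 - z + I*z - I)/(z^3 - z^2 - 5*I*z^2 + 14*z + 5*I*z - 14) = (z + I)/(z^2 - 5*I*z + 14)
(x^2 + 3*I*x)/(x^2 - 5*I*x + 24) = x/(x - 8*I)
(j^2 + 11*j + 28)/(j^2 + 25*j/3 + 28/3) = 3*(j + 4)/(3*j + 4)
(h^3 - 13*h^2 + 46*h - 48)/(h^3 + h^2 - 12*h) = (h^2 - 10*h + 16)/(h*(h + 4))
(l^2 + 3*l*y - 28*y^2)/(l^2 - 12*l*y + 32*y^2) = (-l - 7*y)/(-l + 8*y)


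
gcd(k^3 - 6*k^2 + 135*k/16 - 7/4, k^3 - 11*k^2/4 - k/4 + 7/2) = k - 7/4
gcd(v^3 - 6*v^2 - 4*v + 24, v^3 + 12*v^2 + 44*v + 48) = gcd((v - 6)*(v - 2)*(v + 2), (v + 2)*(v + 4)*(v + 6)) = v + 2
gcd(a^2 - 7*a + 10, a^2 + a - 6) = a - 2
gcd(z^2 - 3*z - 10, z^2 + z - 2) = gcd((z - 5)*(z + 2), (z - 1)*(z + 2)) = z + 2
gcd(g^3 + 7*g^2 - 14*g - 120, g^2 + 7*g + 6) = g + 6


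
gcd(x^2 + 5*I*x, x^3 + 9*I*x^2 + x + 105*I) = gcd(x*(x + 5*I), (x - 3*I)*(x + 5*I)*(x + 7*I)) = x + 5*I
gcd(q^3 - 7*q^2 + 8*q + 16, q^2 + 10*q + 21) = 1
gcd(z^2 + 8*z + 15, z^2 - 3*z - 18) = z + 3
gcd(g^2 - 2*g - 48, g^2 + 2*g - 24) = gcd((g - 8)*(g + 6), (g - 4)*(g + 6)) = g + 6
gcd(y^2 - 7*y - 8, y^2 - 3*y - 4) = y + 1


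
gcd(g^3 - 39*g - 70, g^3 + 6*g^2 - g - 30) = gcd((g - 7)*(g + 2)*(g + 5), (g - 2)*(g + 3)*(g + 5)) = g + 5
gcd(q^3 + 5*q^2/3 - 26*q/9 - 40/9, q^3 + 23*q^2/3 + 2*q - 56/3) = q + 2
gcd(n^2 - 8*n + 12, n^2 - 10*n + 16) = n - 2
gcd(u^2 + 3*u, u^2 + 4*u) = u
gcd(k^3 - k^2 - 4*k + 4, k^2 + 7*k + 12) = 1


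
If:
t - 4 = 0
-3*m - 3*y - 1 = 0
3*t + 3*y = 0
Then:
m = 11/3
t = 4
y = -4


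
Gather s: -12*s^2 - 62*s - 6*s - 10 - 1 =-12*s^2 - 68*s - 11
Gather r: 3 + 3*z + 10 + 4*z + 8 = 7*z + 21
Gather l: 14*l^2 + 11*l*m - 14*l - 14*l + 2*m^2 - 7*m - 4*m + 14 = 14*l^2 + l*(11*m - 28) + 2*m^2 - 11*m + 14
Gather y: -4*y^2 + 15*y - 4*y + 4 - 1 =-4*y^2 + 11*y + 3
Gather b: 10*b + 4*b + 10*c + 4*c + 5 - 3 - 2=14*b + 14*c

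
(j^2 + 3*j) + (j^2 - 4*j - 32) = 2*j^2 - j - 32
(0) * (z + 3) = 0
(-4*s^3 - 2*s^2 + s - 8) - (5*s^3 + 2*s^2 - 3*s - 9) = -9*s^3 - 4*s^2 + 4*s + 1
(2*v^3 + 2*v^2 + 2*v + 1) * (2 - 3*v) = -6*v^4 - 2*v^3 - 2*v^2 + v + 2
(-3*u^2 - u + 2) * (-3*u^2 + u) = 9*u^4 - 7*u^2 + 2*u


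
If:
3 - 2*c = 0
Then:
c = 3/2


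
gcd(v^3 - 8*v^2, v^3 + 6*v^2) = v^2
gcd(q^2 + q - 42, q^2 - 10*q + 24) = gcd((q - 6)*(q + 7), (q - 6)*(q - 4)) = q - 6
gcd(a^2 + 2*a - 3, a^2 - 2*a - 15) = a + 3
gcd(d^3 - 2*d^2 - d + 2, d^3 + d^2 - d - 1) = d^2 - 1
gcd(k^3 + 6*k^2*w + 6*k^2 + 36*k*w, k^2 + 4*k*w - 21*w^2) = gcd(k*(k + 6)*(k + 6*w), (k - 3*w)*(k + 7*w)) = 1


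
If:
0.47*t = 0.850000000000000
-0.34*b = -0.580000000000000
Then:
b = 1.71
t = 1.81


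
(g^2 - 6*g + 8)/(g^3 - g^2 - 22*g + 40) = 1/(g + 5)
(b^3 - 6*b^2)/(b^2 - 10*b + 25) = b^2*(b - 6)/(b^2 - 10*b + 25)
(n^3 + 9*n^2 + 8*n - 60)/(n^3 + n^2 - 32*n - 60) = (n^2 + 4*n - 12)/(n^2 - 4*n - 12)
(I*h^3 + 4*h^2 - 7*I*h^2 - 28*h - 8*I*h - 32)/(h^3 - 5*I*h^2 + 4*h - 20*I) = (I*h^3 + h^2*(4 - 7*I) + h*(-28 - 8*I) - 32)/(h^3 - 5*I*h^2 + 4*h - 20*I)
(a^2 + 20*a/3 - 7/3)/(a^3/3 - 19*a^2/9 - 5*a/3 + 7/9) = 3*(a + 7)/(a^2 - 6*a - 7)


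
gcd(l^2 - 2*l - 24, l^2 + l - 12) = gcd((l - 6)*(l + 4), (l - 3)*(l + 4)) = l + 4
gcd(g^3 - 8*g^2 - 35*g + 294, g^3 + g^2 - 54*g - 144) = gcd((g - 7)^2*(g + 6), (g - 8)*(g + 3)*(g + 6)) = g + 6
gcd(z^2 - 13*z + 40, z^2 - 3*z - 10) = z - 5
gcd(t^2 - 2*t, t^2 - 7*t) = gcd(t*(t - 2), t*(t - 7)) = t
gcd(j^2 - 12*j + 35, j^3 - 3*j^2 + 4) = 1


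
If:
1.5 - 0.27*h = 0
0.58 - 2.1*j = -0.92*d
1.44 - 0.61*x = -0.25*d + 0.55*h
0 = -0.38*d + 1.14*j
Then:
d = -2.64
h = 5.56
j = -0.88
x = -3.73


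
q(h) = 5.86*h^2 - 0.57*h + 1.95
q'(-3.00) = -35.73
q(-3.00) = 56.40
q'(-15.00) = -176.37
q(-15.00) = 1329.00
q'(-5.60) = -66.20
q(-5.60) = 188.91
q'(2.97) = 34.24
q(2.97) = 51.95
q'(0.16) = 1.31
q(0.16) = 2.01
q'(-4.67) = -55.30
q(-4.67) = 132.41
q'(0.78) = 8.57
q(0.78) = 5.07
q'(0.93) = 10.33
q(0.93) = 6.49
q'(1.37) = 15.49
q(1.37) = 12.17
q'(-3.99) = -47.33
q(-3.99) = 97.52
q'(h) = 11.72*h - 0.57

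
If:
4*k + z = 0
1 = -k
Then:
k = -1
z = 4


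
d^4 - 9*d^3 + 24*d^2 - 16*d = d*(d - 4)^2*(d - 1)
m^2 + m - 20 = (m - 4)*(m + 5)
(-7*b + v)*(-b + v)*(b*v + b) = 7*b^3*v + 7*b^3 - 8*b^2*v^2 - 8*b^2*v + b*v^3 + b*v^2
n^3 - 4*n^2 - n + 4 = (n - 4)*(n - 1)*(n + 1)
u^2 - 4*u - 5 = (u - 5)*(u + 1)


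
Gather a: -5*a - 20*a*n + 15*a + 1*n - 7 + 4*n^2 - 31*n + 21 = a*(10 - 20*n) + 4*n^2 - 30*n + 14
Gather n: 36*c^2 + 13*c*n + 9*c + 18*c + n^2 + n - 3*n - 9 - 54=36*c^2 + 27*c + n^2 + n*(13*c - 2) - 63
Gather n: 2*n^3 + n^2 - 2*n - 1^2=2*n^3 + n^2 - 2*n - 1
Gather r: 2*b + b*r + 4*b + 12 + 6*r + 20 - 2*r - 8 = 6*b + r*(b + 4) + 24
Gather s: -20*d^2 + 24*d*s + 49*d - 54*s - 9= -20*d^2 + 49*d + s*(24*d - 54) - 9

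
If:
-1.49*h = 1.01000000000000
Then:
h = -0.68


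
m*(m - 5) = m^2 - 5*m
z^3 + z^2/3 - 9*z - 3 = (z - 3)*(z + 1/3)*(z + 3)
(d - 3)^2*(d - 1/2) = d^3 - 13*d^2/2 + 12*d - 9/2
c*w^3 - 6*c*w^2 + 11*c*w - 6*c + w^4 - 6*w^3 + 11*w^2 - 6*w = (c + w)*(w - 3)*(w - 2)*(w - 1)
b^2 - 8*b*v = b*(b - 8*v)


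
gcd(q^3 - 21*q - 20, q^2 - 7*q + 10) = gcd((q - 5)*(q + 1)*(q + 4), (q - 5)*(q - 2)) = q - 5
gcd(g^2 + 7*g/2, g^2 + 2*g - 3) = 1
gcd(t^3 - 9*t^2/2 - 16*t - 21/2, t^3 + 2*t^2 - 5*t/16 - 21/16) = t + 1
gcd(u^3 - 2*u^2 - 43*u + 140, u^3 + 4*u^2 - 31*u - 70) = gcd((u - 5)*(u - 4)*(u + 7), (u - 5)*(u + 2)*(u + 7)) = u^2 + 2*u - 35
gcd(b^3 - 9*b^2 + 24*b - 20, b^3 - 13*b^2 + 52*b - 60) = b^2 - 7*b + 10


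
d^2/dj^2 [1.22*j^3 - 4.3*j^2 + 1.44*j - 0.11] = 7.32*j - 8.6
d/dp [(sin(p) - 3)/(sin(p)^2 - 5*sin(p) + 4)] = (6*sin(p) + cos(p)^2 - 12)*cos(p)/(sin(p)^2 - 5*sin(p) + 4)^2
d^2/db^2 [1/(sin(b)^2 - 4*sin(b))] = 2*(-2*sin(b) + 6 - 5/sin(b) - 12/sin(b)^2 + 16/sin(b)^3)/(sin(b) - 4)^3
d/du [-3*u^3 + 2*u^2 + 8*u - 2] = -9*u^2 + 4*u + 8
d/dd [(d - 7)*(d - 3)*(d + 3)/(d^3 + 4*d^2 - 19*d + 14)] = (11*d^4 - 20*d^3 + 22*d^2 - 700*d + 1071)/(d^6 + 8*d^5 - 22*d^4 - 124*d^3 + 473*d^2 - 532*d + 196)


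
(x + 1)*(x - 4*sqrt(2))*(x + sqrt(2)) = x^3 - 3*sqrt(2)*x^2 + x^2 - 8*x - 3*sqrt(2)*x - 8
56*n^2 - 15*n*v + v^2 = (-8*n + v)*(-7*n + v)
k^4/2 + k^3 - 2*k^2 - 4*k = k*(k/2 + 1)*(k - 2)*(k + 2)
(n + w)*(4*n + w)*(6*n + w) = 24*n^3 + 34*n^2*w + 11*n*w^2 + w^3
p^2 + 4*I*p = p*(p + 4*I)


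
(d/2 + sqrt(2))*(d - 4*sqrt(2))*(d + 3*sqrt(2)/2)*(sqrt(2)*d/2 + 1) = sqrt(2)*d^4/4 + d^3/4 - 23*sqrt(2)*d^2/4 - 23*d - 12*sqrt(2)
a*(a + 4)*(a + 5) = a^3 + 9*a^2 + 20*a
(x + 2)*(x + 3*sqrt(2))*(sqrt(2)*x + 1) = sqrt(2)*x^3 + 2*sqrt(2)*x^2 + 7*x^2 + 3*sqrt(2)*x + 14*x + 6*sqrt(2)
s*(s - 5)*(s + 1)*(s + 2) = s^4 - 2*s^3 - 13*s^2 - 10*s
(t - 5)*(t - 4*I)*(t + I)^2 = t^4 - 5*t^3 - 2*I*t^3 + 7*t^2 + 10*I*t^2 - 35*t + 4*I*t - 20*I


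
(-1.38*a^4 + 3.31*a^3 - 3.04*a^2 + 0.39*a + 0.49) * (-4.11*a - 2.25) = 5.6718*a^5 - 10.4991*a^4 + 5.0469*a^3 + 5.2371*a^2 - 2.8914*a - 1.1025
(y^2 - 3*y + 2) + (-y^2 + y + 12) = 14 - 2*y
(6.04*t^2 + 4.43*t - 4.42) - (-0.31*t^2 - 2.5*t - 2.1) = 6.35*t^2 + 6.93*t - 2.32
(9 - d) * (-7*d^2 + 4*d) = 7*d^3 - 67*d^2 + 36*d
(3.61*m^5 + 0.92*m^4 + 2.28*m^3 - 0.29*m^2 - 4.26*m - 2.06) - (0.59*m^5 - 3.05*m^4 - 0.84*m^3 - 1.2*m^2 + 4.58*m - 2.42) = 3.02*m^5 + 3.97*m^4 + 3.12*m^3 + 0.91*m^2 - 8.84*m + 0.36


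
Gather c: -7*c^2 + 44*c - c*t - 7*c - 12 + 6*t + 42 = -7*c^2 + c*(37 - t) + 6*t + 30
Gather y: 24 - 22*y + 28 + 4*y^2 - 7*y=4*y^2 - 29*y + 52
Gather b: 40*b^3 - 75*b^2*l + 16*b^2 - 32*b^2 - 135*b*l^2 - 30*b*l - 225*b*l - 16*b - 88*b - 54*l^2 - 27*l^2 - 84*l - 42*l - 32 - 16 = 40*b^3 + b^2*(-75*l - 16) + b*(-135*l^2 - 255*l - 104) - 81*l^2 - 126*l - 48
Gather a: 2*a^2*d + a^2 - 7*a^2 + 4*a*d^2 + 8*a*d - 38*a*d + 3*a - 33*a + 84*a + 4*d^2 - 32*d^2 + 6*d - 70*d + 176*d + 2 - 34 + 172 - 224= a^2*(2*d - 6) + a*(4*d^2 - 30*d + 54) - 28*d^2 + 112*d - 84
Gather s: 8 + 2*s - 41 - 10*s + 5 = -8*s - 28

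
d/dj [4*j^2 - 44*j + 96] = 8*j - 44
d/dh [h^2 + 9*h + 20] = 2*h + 9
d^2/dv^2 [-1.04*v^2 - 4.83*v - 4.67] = -2.08000000000000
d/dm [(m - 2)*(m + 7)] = 2*m + 5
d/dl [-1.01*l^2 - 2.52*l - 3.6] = -2.02*l - 2.52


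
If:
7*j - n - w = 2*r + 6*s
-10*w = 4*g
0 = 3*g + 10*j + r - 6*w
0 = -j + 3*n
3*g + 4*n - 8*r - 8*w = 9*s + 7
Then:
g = -5*w/2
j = 489*w/248 + 21/124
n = 163*w/248 + 7/124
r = -771*w/124 - 105/62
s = 127*w/31 + 70/93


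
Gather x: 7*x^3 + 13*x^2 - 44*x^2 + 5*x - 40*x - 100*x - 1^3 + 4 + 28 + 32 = 7*x^3 - 31*x^2 - 135*x + 63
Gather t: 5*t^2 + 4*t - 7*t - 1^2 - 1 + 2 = 5*t^2 - 3*t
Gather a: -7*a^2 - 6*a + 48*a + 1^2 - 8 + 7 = -7*a^2 + 42*a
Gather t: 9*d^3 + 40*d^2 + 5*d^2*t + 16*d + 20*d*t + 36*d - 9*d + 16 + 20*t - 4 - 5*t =9*d^3 + 40*d^2 + 43*d + t*(5*d^2 + 20*d + 15) + 12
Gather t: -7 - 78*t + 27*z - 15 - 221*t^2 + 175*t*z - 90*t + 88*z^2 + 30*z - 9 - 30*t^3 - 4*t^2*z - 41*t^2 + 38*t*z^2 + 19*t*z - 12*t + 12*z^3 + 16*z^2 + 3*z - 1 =-30*t^3 + t^2*(-4*z - 262) + t*(38*z^2 + 194*z - 180) + 12*z^3 + 104*z^2 + 60*z - 32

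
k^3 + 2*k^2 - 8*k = k*(k - 2)*(k + 4)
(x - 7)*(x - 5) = x^2 - 12*x + 35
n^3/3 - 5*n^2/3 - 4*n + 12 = (n/3 + 1)*(n - 6)*(n - 2)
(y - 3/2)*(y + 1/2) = y^2 - y - 3/4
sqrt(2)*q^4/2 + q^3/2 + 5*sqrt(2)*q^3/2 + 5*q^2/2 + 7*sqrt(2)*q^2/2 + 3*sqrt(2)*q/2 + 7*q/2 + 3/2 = (q + 1)^2*(q + 3)*(sqrt(2)*q/2 + 1/2)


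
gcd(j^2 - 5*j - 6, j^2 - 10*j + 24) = j - 6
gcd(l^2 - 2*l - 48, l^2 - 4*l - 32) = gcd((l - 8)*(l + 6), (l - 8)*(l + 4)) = l - 8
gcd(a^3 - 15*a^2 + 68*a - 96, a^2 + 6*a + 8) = 1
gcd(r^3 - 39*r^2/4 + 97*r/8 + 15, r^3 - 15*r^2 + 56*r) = r - 8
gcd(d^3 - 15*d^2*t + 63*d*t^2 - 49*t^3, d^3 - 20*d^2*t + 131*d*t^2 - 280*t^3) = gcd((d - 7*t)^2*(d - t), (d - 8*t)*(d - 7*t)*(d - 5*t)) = -d + 7*t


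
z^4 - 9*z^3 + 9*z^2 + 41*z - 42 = (z - 7)*(z - 3)*(z - 1)*(z + 2)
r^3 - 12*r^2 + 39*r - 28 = (r - 7)*(r - 4)*(r - 1)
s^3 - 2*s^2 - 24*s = s*(s - 6)*(s + 4)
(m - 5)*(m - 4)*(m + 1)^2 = m^4 - 7*m^3 + 3*m^2 + 31*m + 20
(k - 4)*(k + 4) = k^2 - 16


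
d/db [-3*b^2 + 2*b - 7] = 2 - 6*b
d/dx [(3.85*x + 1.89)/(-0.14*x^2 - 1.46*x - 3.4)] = (0.539*x^2 + 0.5292*x - 10.3306)/(0.0196*x^4 + 0.4088*x^3 + 3.0836*x^2 + 9.928*x + 11.56)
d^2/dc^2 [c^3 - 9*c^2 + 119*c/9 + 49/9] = 6*c - 18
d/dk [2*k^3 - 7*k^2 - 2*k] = 6*k^2 - 14*k - 2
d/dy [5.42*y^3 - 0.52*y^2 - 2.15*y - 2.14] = 16.26*y^2 - 1.04*y - 2.15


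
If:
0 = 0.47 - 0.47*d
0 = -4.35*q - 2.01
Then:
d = 1.00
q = -0.46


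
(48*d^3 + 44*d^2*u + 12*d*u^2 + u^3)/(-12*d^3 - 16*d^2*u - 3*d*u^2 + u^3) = (24*d^2 + 10*d*u + u^2)/(-6*d^2 - 5*d*u + u^2)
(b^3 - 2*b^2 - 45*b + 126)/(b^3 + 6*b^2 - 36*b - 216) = (b^2 + 4*b - 21)/(b^2 + 12*b + 36)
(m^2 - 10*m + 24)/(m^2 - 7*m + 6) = (m - 4)/(m - 1)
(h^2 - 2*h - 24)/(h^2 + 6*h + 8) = (h - 6)/(h + 2)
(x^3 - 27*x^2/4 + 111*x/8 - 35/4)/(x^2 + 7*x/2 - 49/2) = (4*x^2 - 13*x + 10)/(4*(x + 7))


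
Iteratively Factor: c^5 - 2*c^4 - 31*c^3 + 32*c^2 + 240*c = (c + 3)*(c^4 - 5*c^3 - 16*c^2 + 80*c) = (c - 5)*(c + 3)*(c^3 - 16*c) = (c - 5)*(c - 4)*(c + 3)*(c^2 + 4*c) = (c - 5)*(c - 4)*(c + 3)*(c + 4)*(c)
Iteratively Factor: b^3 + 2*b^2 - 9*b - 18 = (b + 3)*(b^2 - b - 6) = (b + 2)*(b + 3)*(b - 3)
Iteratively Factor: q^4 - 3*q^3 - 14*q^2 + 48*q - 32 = (q - 2)*(q^3 - q^2 - 16*q + 16) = (q - 2)*(q - 1)*(q^2 - 16) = (q - 4)*(q - 2)*(q - 1)*(q + 4)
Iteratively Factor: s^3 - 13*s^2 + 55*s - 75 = (s - 3)*(s^2 - 10*s + 25) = (s - 5)*(s - 3)*(s - 5)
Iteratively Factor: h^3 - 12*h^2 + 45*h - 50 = (h - 5)*(h^2 - 7*h + 10) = (h - 5)^2*(h - 2)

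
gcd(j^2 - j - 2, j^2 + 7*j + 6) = j + 1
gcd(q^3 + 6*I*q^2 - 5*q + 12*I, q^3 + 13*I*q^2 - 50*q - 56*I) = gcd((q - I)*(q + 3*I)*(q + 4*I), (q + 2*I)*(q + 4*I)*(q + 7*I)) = q + 4*I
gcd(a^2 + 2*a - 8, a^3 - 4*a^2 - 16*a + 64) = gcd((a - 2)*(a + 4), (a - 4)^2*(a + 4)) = a + 4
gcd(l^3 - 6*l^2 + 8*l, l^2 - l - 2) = l - 2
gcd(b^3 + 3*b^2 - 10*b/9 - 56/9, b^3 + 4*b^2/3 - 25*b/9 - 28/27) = b^2 + b - 28/9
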